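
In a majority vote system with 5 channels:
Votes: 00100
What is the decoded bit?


Ones: 1 out of 5
Threshold: 3

0 (1/5 voted 1)


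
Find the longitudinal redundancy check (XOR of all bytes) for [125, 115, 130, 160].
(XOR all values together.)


XOR chain: 125 ^ 115 ^ 130 ^ 160 = 44

44


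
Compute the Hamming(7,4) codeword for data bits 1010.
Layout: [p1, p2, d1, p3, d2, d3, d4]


Parity bits: p1=1, p2=0, p3=1

1011010


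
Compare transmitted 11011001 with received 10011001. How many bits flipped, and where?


XOR: 01000000

1 error(s) at position(s): 1


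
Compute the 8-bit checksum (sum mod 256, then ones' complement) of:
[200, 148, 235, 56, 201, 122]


Sum = 962 mod 256 = 194
Complement = 61

61


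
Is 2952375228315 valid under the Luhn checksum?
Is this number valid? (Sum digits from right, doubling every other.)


Luhn sum = 56
56 mod 10 = 6

Invalid (Luhn sum mod 10 = 6)


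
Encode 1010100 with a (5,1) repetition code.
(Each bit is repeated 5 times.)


Each bit -> 5 copies

11111000001111100000111110000000000


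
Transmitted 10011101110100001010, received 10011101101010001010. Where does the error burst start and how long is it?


XOR: 00000000011110000000

Burst at position 9, length 4


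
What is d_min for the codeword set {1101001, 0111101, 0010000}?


Comparing all pairs, minimum distance: 3
Can detect 2 errors, correct 1 errors

3


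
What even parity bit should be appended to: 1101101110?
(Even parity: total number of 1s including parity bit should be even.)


Number of 1s in data: 7
Parity bit: 1

1


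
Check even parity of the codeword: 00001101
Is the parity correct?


Number of 1s: 3

No, parity error (3 ones)


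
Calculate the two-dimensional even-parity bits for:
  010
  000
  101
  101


Row parities: 1000
Column parities: 010

Row P: 1000, Col P: 010, Corner: 1


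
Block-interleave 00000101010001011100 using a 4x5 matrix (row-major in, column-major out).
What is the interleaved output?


Matrix:
  00000
  10101
  00010
  11100
Read columns: 01010001010100100100

01010001010100100100


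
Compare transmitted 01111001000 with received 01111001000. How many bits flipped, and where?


XOR: 00000000000

0 errors (received matches sent)


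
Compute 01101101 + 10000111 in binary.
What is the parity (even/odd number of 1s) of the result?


01101101 = 109
10000111 = 135
Sum = 244 = 11110100
1s count = 5

odd parity (5 ones in 11110100)


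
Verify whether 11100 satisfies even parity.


Number of 1s: 3

No, parity error (3 ones)


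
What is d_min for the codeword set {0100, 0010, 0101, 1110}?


Comparing all pairs, minimum distance: 1
Can detect 0 errors, correct 0 errors

1


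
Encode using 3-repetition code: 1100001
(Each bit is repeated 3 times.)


Each bit -> 3 copies

111111000000000000111


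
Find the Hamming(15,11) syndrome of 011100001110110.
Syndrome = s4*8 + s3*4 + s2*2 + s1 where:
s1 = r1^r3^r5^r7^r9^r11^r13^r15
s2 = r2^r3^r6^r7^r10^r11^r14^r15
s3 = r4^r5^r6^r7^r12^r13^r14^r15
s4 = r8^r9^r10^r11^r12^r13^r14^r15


s1=0, s2=1, s3=1, s4=1

Syndrome = 14 (error at position 14)


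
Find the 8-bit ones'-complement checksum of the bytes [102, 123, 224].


Sum = 449 mod 256 = 193
Complement = 62

62


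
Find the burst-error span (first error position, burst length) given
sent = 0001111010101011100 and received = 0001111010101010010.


XOR: 0000000000000001110

Burst at position 15, length 3


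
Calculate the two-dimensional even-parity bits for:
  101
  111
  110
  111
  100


Row parities: 01011
Column parities: 111

Row P: 01011, Col P: 111, Corner: 1


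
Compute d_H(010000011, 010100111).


XOR: 000100100
Count of 1s: 2

2


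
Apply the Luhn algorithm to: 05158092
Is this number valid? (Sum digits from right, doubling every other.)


Luhn sum = 30
30 mod 10 = 0

Valid (Luhn sum mod 10 = 0)


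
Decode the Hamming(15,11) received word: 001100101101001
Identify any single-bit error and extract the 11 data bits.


Syndrome = 0: no error detected

Data: 10011101001 (no errors)


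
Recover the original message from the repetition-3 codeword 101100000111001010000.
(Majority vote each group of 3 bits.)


Groups: 101, 100, 000, 111, 001, 010, 000
Majority votes: 1001000

1001000


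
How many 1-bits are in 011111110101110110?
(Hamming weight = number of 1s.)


Counting 1s in 011111110101110110

13


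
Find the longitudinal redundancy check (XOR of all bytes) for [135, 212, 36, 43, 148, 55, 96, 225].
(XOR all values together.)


XOR chain: 135 ^ 212 ^ 36 ^ 43 ^ 148 ^ 55 ^ 96 ^ 225 = 126

126


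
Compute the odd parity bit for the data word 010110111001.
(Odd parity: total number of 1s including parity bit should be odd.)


Number of 1s in data: 7
Parity bit: 0

0


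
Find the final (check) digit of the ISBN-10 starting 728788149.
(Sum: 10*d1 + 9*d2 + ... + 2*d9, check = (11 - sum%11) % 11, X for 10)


Weighted sum: 323
323 mod 11 = 4

Check digit: 7


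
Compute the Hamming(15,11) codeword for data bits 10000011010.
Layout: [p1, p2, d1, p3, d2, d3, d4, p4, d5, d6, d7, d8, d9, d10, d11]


Parity bits: p1=0, p2=1, p3=0, p4=1

011000010011010


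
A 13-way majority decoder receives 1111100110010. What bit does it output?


Ones: 8 out of 13
Threshold: 7

1 (8/13 voted 1)


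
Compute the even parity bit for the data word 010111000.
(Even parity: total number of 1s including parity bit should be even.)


Number of 1s in data: 4
Parity bit: 0

0


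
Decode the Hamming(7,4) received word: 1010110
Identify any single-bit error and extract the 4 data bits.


Syndrome = 1: error at position 1

Data: 1110 (corrected bit 1)


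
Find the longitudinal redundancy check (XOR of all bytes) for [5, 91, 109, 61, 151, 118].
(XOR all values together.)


XOR chain: 5 ^ 91 ^ 109 ^ 61 ^ 151 ^ 118 = 239

239


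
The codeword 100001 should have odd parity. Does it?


Number of 1s: 2

No, parity error (2 ones)


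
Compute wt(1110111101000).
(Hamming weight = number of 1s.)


Counting 1s in 1110111101000

8


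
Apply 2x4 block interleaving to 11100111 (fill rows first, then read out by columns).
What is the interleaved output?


Matrix:
  1110
  0111
Read columns: 10111101

10111101


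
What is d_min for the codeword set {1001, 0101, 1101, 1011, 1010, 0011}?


Comparing all pairs, minimum distance: 1
Can detect 0 errors, correct 0 errors

1


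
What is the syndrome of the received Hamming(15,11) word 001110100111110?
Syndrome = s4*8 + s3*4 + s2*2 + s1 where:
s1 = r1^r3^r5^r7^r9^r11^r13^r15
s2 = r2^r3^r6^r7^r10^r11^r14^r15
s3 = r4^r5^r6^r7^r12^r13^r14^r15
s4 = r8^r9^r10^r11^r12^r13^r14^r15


s1=1, s2=1, s3=0, s4=1

Syndrome = 11 (error at position 11)


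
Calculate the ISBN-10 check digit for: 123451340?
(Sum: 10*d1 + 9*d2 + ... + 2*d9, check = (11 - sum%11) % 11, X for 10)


Weighted sum: 139
139 mod 11 = 7

Check digit: 4


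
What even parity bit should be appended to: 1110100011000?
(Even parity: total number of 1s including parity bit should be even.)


Number of 1s in data: 6
Parity bit: 0

0


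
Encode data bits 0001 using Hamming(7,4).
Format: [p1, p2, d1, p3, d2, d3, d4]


Parity bits: p1=1, p2=1, p3=1

1101001


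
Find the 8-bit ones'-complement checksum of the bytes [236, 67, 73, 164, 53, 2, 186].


Sum = 781 mod 256 = 13
Complement = 242

242


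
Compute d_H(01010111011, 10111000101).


XOR: 11101111110
Count of 1s: 9

9


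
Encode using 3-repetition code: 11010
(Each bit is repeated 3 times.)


Each bit -> 3 copies

111111000111000


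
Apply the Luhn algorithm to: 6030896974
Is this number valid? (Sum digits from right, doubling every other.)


Luhn sum = 46
46 mod 10 = 6

Invalid (Luhn sum mod 10 = 6)


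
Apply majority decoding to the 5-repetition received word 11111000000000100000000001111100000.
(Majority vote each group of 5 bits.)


Groups: 11111, 00000, 00001, 00000, 00000, 11111, 00000
Majority votes: 1000010

1000010


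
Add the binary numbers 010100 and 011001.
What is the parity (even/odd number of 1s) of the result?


010100 = 20
011001 = 25
Sum = 45 = 101101
1s count = 4

even parity (4 ones in 101101)


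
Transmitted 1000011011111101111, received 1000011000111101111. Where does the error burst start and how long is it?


XOR: 0000000011000000000

Burst at position 8, length 2


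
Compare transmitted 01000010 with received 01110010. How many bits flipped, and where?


XOR: 00110000

2 error(s) at position(s): 2, 3


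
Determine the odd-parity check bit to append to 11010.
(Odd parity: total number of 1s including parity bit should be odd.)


Number of 1s in data: 3
Parity bit: 0

0


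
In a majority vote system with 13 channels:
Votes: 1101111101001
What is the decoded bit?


Ones: 9 out of 13
Threshold: 7

1 (9/13 voted 1)


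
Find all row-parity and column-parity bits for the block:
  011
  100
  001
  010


Row parities: 0111
Column parities: 100

Row P: 0111, Col P: 100, Corner: 1


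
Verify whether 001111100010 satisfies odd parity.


Number of 1s: 6

No, parity error (6 ones)


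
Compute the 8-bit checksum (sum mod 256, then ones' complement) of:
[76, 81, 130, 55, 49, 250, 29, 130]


Sum = 800 mod 256 = 32
Complement = 223

223


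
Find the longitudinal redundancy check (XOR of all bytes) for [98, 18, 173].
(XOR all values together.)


XOR chain: 98 ^ 18 ^ 173 = 221

221


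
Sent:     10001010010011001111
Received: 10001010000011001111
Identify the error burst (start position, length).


XOR: 00000000010000000000

Burst at position 9, length 1


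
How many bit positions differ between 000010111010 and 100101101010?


XOR: 100111010000
Count of 1s: 5

5


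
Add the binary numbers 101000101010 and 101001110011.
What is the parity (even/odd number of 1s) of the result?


101000101010 = 2602
101001110011 = 2675
Sum = 5277 = 1010010011101
1s count = 7

odd parity (7 ones in 1010010011101)


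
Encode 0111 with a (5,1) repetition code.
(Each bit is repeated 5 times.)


Each bit -> 5 copies

00000111111111111111


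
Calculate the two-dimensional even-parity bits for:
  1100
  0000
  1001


Row parities: 000
Column parities: 0101

Row P: 000, Col P: 0101, Corner: 0


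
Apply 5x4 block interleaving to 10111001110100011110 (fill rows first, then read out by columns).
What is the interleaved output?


Matrix:
  1011
  1001
  1101
  0001
  1110
Read columns: 11101001011000111110

11101001011000111110


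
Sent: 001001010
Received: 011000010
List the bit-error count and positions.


XOR: 010001000

2 error(s) at position(s): 1, 5


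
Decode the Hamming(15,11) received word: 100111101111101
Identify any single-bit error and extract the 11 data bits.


Syndrome = 7: error at position 7

Data: 01101111101 (corrected bit 7)


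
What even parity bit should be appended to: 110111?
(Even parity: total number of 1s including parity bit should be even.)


Number of 1s in data: 5
Parity bit: 1

1


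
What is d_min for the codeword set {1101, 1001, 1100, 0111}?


Comparing all pairs, minimum distance: 1
Can detect 0 errors, correct 0 errors

1


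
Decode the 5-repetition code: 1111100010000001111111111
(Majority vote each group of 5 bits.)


Groups: 11111, 00010, 00000, 11111, 11111
Majority votes: 10011

10011


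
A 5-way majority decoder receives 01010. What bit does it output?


Ones: 2 out of 5
Threshold: 3

0 (2/5 voted 1)


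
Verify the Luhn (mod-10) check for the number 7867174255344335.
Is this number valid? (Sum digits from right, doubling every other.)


Luhn sum = 80
80 mod 10 = 0

Valid (Luhn sum mod 10 = 0)


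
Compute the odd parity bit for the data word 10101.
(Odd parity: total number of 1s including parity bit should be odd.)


Number of 1s in data: 3
Parity bit: 0

0


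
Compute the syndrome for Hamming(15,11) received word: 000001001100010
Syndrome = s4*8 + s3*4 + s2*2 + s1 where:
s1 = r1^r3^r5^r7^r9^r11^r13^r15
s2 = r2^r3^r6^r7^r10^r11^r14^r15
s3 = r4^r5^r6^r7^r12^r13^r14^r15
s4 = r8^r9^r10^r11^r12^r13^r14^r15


s1=1, s2=1, s3=0, s4=1

Syndrome = 11 (error at position 11)


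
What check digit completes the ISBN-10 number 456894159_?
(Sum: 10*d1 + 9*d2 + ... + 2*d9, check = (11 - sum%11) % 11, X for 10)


Weighted sum: 300
300 mod 11 = 3

Check digit: 8


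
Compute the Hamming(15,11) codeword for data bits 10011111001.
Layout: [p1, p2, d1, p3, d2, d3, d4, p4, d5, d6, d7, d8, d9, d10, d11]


Parity bits: p1=1, p2=1, p3=1, p4=1

111100111111001


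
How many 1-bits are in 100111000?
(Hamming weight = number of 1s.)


Counting 1s in 100111000

4


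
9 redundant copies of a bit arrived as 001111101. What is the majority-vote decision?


Ones: 6 out of 9
Threshold: 5

1 (6/9 voted 1)


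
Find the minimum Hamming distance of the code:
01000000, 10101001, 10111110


Comparing all pairs, minimum distance: 4
Can detect 3 errors, correct 1 errors

4


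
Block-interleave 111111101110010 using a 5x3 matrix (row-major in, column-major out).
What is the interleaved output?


Matrix:
  111
  111
  101
  110
  010
Read columns: 111101101111100

111101101111100


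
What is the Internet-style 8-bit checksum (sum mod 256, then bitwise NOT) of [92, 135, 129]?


Sum = 356 mod 256 = 100
Complement = 155

155


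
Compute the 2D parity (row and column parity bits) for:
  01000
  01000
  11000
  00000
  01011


Row parities: 11001
Column parities: 10011

Row P: 11001, Col P: 10011, Corner: 1


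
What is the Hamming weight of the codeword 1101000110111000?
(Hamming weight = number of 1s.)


Counting 1s in 1101000110111000

8


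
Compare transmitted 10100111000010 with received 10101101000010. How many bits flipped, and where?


XOR: 00001010000000

2 error(s) at position(s): 4, 6


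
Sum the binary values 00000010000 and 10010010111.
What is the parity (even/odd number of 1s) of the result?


00000010000 = 16
10010010111 = 1175
Sum = 1191 = 10010100111
1s count = 6

even parity (6 ones in 10010100111)


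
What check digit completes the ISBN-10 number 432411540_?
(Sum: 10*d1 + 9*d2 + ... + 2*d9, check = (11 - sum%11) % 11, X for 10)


Weighted sum: 154
154 mod 11 = 0

Check digit: 0


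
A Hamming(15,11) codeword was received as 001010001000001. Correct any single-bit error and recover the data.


Syndrome = 0: no error detected

Data: 11001000001 (no errors)


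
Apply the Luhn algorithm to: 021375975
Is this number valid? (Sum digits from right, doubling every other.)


Luhn sum = 38
38 mod 10 = 8

Invalid (Luhn sum mod 10 = 8)


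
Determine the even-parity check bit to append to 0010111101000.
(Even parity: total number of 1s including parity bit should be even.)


Number of 1s in data: 6
Parity bit: 0

0


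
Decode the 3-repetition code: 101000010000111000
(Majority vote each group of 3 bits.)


Groups: 101, 000, 010, 000, 111, 000
Majority votes: 100010

100010


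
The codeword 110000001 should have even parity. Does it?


Number of 1s: 3

No, parity error (3 ones)


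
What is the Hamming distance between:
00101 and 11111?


XOR: 11010
Count of 1s: 3

3


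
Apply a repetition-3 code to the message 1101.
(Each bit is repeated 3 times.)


Each bit -> 3 copies

111111000111


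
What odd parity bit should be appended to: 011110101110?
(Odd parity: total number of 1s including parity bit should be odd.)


Number of 1s in data: 8
Parity bit: 1

1


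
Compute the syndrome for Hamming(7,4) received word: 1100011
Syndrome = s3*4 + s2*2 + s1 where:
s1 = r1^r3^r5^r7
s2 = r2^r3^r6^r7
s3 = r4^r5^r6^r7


s1=0, s2=1, s3=0

Syndrome = 2 (error at position 2)


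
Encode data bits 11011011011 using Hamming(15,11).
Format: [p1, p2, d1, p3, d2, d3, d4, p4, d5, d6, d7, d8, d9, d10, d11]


Parity bits: p1=0, p2=1, p3=1, p4=1

011110111011011


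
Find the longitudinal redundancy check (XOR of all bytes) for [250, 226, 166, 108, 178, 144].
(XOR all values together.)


XOR chain: 250 ^ 226 ^ 166 ^ 108 ^ 178 ^ 144 = 240

240


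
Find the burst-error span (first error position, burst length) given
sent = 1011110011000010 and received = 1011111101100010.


XOR: 0000001110100000

Burst at position 6, length 5


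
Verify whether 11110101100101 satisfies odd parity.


Number of 1s: 9

Yes, parity is correct (9 ones)


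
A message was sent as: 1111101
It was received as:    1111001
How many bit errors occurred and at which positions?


XOR: 0000100

1 error(s) at position(s): 4


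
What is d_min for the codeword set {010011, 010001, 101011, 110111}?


Comparing all pairs, minimum distance: 1
Can detect 0 errors, correct 0 errors

1


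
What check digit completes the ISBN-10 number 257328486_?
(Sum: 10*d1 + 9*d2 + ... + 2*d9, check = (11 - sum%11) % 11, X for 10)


Weighted sum: 246
246 mod 11 = 4

Check digit: 7


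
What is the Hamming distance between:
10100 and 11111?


XOR: 01011
Count of 1s: 3

3


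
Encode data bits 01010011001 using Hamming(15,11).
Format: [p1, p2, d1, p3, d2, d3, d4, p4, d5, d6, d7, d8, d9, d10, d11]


Parity bits: p1=0, p2=1, p3=0, p4=1

010010110011001


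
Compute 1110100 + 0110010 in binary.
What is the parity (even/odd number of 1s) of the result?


1110100 = 116
0110010 = 50
Sum = 166 = 10100110
1s count = 4

even parity (4 ones in 10100110)


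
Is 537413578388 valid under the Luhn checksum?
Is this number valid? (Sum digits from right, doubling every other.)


Luhn sum = 51
51 mod 10 = 1

Invalid (Luhn sum mod 10 = 1)


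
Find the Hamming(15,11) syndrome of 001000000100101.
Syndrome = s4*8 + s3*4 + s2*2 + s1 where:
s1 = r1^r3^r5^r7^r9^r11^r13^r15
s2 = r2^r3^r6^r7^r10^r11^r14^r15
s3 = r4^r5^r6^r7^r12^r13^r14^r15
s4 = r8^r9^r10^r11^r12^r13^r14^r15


s1=1, s2=1, s3=0, s4=1

Syndrome = 11 (error at position 11)


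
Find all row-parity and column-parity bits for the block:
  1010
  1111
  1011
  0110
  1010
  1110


Row parities: 001001
Column parities: 1100

Row P: 001001, Col P: 1100, Corner: 0


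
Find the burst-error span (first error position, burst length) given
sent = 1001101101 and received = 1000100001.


XOR: 0001001100

Burst at position 3, length 5


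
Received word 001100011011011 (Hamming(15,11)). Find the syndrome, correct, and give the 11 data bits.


Syndrome = 0: no error detected

Data: 10001011011 (no errors)


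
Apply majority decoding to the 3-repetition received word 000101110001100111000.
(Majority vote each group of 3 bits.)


Groups: 000, 101, 110, 001, 100, 111, 000
Majority votes: 0110010

0110010


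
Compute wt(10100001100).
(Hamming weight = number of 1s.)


Counting 1s in 10100001100

4


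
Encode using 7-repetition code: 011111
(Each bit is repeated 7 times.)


Each bit -> 7 copies

000000011111111111111111111111111111111111


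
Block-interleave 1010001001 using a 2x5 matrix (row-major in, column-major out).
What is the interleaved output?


Matrix:
  10100
  01001
Read columns: 1001100001

1001100001


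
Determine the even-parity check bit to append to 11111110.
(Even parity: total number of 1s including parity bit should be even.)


Number of 1s in data: 7
Parity bit: 1

1


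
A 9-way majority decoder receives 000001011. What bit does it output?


Ones: 3 out of 9
Threshold: 5

0 (3/9 voted 1)


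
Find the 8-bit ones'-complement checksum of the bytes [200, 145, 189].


Sum = 534 mod 256 = 22
Complement = 233

233


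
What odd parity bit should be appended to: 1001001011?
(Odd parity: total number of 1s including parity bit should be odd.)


Number of 1s in data: 5
Parity bit: 0

0


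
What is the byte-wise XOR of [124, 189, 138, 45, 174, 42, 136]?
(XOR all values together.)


XOR chain: 124 ^ 189 ^ 138 ^ 45 ^ 174 ^ 42 ^ 136 = 106

106


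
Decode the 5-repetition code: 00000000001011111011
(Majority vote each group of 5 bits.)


Groups: 00000, 00000, 10111, 11011
Majority votes: 0011

0011


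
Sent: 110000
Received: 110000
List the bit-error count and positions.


XOR: 000000

0 errors (received matches sent)


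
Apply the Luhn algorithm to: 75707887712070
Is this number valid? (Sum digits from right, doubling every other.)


Luhn sum = 57
57 mod 10 = 7

Invalid (Luhn sum mod 10 = 7)


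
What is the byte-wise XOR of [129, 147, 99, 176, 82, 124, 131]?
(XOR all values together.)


XOR chain: 129 ^ 147 ^ 99 ^ 176 ^ 82 ^ 124 ^ 131 = 108

108


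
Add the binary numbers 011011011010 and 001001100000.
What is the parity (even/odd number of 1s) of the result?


011011011010 = 1754
001001100000 = 608
Sum = 2362 = 100100111010
1s count = 6

even parity (6 ones in 100100111010)


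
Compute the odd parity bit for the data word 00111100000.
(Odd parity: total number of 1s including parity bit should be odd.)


Number of 1s in data: 4
Parity bit: 1

1


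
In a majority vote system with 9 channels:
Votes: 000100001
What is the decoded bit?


Ones: 2 out of 9
Threshold: 5

0 (2/9 voted 1)


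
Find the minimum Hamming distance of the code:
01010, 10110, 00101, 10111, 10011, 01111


Comparing all pairs, minimum distance: 1
Can detect 0 errors, correct 0 errors

1


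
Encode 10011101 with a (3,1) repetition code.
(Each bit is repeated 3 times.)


Each bit -> 3 copies

111000000111111111000111


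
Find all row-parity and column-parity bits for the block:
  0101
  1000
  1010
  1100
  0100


Row parities: 01001
Column parities: 1111

Row P: 01001, Col P: 1111, Corner: 0


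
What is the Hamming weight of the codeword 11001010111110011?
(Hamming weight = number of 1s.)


Counting 1s in 11001010111110011

11


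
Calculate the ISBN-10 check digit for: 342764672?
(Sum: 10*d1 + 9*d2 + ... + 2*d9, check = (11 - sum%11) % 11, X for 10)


Weighted sum: 236
236 mod 11 = 5

Check digit: 6


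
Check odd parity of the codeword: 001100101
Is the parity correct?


Number of 1s: 4

No, parity error (4 ones)


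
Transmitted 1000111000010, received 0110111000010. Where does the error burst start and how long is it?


XOR: 1110000000000

Burst at position 0, length 3


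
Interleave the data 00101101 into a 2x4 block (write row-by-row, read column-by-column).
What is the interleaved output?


Matrix:
  0010
  1101
Read columns: 01011001

01011001


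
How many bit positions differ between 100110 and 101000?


XOR: 001110
Count of 1s: 3

3


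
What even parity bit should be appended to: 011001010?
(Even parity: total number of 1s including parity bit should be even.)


Number of 1s in data: 4
Parity bit: 0

0


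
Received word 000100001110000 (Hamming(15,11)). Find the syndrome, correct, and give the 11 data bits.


Syndrome = 12: error at position 12

Data: 00001111000 (corrected bit 12)


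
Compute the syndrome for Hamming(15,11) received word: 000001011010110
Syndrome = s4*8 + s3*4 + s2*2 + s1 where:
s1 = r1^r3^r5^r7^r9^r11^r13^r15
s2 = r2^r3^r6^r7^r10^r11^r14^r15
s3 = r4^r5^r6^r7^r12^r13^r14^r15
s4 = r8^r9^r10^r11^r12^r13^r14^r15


s1=1, s2=1, s3=1, s4=1

Syndrome = 15 (error at position 15)


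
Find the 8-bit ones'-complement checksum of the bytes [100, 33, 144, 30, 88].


Sum = 395 mod 256 = 139
Complement = 116

116


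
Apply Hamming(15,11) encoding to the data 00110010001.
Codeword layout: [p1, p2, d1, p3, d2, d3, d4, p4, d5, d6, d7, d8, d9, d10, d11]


Parity bits: p1=1, p2=0, p3=1, p4=0

100101100010001


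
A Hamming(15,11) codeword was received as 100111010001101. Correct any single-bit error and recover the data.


Syndrome = 0: no error detected

Data: 01100001101 (no errors)


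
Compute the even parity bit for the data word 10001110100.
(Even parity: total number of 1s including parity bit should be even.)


Number of 1s in data: 5
Parity bit: 1

1


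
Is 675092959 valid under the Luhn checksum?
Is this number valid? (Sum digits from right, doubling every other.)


Luhn sum = 48
48 mod 10 = 8

Invalid (Luhn sum mod 10 = 8)


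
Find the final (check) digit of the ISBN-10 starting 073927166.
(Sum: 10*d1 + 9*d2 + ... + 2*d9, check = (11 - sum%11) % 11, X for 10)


Weighted sum: 231
231 mod 11 = 0

Check digit: 0


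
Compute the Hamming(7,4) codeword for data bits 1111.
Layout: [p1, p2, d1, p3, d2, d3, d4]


Parity bits: p1=1, p2=1, p3=1

1111111


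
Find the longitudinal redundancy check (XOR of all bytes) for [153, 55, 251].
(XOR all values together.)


XOR chain: 153 ^ 55 ^ 251 = 85

85


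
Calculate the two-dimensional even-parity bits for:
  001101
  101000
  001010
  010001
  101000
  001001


Row parities: 100000
Column parities: 011111

Row P: 100000, Col P: 011111, Corner: 1


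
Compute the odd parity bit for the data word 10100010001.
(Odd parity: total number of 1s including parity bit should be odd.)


Number of 1s in data: 4
Parity bit: 1

1


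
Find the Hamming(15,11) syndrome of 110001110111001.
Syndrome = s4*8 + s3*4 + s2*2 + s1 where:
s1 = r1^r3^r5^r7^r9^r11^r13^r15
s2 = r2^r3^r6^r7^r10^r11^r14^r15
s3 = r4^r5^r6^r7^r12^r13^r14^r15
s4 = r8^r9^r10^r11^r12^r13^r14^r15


s1=0, s2=0, s3=0, s4=1

Syndrome = 8 (error at position 8)


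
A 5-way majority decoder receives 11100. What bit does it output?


Ones: 3 out of 5
Threshold: 3

1 (3/5 voted 1)


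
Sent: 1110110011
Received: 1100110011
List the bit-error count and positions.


XOR: 0010000000

1 error(s) at position(s): 2


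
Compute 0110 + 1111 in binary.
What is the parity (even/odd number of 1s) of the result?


0110 = 6
1111 = 15
Sum = 21 = 10101
1s count = 3

odd parity (3 ones in 10101)


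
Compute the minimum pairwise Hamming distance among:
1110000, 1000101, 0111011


Comparing all pairs, minimum distance: 4
Can detect 3 errors, correct 1 errors

4


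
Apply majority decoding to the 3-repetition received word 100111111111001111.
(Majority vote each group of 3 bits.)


Groups: 100, 111, 111, 111, 001, 111
Majority votes: 011101

011101


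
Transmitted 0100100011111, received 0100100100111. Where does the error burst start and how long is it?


XOR: 0000000111000

Burst at position 7, length 3


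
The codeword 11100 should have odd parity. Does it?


Number of 1s: 3

Yes, parity is correct (3 ones)


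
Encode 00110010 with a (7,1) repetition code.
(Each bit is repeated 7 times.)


Each bit -> 7 copies

00000000000000111111111111110000000000000011111110000000


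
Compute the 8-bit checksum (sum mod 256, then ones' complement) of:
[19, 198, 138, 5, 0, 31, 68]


Sum = 459 mod 256 = 203
Complement = 52

52


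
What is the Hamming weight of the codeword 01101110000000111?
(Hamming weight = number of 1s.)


Counting 1s in 01101110000000111

8


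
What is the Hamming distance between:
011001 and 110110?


XOR: 101111
Count of 1s: 5

5


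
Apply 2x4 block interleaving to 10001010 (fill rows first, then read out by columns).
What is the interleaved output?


Matrix:
  1000
  1010
Read columns: 11000100

11000100


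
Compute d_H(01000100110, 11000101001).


XOR: 10000001111
Count of 1s: 5

5


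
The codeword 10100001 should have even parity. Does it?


Number of 1s: 3

No, parity error (3 ones)


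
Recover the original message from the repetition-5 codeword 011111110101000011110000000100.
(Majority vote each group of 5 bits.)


Groups: 01111, 11101, 01000, 01111, 00000, 00100
Majority votes: 110100

110100


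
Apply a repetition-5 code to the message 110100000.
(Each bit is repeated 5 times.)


Each bit -> 5 copies

111111111100000111110000000000000000000000000


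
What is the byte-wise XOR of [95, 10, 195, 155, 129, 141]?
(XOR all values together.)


XOR chain: 95 ^ 10 ^ 195 ^ 155 ^ 129 ^ 141 = 1

1


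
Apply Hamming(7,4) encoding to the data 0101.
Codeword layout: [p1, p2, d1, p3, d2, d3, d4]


Parity bits: p1=0, p2=1, p3=0

0100101


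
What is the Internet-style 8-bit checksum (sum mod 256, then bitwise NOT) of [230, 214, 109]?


Sum = 553 mod 256 = 41
Complement = 214

214


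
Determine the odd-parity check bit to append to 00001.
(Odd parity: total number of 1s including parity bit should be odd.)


Number of 1s in data: 1
Parity bit: 0

0


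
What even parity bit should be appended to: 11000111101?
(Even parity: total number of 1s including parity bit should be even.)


Number of 1s in data: 7
Parity bit: 1

1


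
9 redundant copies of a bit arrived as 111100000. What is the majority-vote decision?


Ones: 4 out of 9
Threshold: 5

0 (4/9 voted 1)


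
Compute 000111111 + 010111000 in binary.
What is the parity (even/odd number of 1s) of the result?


000111111 = 63
010111000 = 184
Sum = 247 = 11110111
1s count = 7

odd parity (7 ones in 11110111)


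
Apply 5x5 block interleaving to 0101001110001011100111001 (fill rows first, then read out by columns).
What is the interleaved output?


Matrix:
  01010
  01110
  00101
  11001
  11001
Read columns: 0001111011011001100000111

0001111011011001100000111


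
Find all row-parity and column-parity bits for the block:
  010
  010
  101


Row parities: 110
Column parities: 101

Row P: 110, Col P: 101, Corner: 0


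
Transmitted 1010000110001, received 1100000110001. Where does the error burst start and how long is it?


XOR: 0110000000000

Burst at position 1, length 2


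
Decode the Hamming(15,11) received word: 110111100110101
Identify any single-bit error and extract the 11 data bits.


Syndrome = 0: no error detected

Data: 01110110101 (no errors)


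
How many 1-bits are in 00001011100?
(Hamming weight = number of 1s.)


Counting 1s in 00001011100

4


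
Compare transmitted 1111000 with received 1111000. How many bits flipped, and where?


XOR: 0000000

0 errors (received matches sent)


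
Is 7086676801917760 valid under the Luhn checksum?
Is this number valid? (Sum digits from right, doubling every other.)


Luhn sum = 65
65 mod 10 = 5

Invalid (Luhn sum mod 10 = 5)


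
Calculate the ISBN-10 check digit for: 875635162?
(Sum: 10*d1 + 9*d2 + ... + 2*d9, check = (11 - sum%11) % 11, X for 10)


Weighted sum: 294
294 mod 11 = 8

Check digit: 3


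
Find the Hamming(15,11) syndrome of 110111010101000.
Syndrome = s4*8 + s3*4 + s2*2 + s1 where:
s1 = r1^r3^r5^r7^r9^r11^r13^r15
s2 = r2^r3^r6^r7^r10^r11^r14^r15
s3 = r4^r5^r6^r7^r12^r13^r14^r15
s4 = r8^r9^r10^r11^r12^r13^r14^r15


s1=0, s2=1, s3=0, s4=1

Syndrome = 10 (error at position 10)


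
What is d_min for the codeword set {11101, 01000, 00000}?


Comparing all pairs, minimum distance: 1
Can detect 0 errors, correct 0 errors

1


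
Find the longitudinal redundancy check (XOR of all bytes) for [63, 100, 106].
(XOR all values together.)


XOR chain: 63 ^ 100 ^ 106 = 49

49


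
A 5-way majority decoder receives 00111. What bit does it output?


Ones: 3 out of 5
Threshold: 3

1 (3/5 voted 1)


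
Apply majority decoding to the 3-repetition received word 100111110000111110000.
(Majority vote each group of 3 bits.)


Groups: 100, 111, 110, 000, 111, 110, 000
Majority votes: 0110110

0110110


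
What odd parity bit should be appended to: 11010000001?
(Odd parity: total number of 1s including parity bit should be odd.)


Number of 1s in data: 4
Parity bit: 1

1


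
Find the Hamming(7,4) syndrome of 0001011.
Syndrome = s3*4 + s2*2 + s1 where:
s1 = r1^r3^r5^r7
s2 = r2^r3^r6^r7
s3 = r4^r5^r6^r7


s1=1, s2=0, s3=1

Syndrome = 5 (error at position 5)


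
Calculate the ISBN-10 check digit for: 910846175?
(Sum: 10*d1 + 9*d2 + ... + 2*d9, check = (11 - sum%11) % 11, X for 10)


Weighted sum: 244
244 mod 11 = 2

Check digit: 9


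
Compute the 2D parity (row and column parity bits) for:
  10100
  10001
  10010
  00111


Row parities: 0001
Column parities: 10000

Row P: 0001, Col P: 10000, Corner: 1


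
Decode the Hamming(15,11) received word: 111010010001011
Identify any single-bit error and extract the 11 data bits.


Syndrome = 0: no error detected

Data: 11000001011 (no errors)


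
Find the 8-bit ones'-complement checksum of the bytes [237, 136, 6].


Sum = 379 mod 256 = 123
Complement = 132

132


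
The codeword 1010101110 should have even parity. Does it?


Number of 1s: 6

Yes, parity is correct (6 ones)


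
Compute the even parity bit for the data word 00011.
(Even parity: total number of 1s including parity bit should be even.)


Number of 1s in data: 2
Parity bit: 0

0


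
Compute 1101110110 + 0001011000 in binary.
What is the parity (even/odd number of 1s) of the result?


1101110110 = 886
0001011000 = 88
Sum = 974 = 1111001110
1s count = 7

odd parity (7 ones in 1111001110)


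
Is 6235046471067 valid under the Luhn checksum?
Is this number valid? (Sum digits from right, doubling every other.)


Luhn sum = 55
55 mod 10 = 5

Invalid (Luhn sum mod 10 = 5)


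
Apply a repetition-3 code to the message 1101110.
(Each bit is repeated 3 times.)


Each bit -> 3 copies

111111000111111111000


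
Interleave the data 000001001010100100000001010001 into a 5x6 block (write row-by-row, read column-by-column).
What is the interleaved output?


Matrix:
  000001
  001010
  100100
  000001
  010001
Read columns: 001000000101000001000100010011

001000000101000001000100010011


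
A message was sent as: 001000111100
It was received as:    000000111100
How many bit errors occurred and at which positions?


XOR: 001000000000

1 error(s) at position(s): 2


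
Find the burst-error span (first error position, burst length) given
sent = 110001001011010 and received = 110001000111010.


XOR: 000000001100000

Burst at position 8, length 2


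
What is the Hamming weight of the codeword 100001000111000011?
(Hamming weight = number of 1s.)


Counting 1s in 100001000111000011

7


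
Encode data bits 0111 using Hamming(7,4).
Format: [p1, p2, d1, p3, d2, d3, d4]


Parity bits: p1=0, p2=0, p3=1

0001111


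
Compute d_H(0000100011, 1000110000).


XOR: 1000010011
Count of 1s: 4

4


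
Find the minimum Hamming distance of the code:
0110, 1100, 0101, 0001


Comparing all pairs, minimum distance: 1
Can detect 0 errors, correct 0 errors

1


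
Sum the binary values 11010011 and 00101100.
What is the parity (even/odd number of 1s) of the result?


11010011 = 211
00101100 = 44
Sum = 255 = 11111111
1s count = 8

even parity (8 ones in 11111111)


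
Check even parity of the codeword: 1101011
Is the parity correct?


Number of 1s: 5

No, parity error (5 ones)


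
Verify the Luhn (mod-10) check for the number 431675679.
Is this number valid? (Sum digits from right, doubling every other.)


Luhn sum = 42
42 mod 10 = 2

Invalid (Luhn sum mod 10 = 2)


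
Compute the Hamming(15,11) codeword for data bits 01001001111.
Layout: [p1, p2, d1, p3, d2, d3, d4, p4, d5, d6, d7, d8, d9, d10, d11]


Parity bits: p1=0, p2=0, p3=1, p4=1

000110011001111


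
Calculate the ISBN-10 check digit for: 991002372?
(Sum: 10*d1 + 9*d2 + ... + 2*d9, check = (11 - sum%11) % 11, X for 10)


Weighted sum: 226
226 mod 11 = 6

Check digit: 5


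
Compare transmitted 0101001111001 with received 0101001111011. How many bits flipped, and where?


XOR: 0000000000010

1 error(s) at position(s): 11


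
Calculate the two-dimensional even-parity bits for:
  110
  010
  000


Row parities: 010
Column parities: 100

Row P: 010, Col P: 100, Corner: 1


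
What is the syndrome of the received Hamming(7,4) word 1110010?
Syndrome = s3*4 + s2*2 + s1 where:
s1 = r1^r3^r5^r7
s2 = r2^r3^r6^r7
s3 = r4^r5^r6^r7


s1=0, s2=1, s3=1

Syndrome = 6 (error at position 6)


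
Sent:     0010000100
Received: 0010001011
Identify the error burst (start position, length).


XOR: 0000001111

Burst at position 6, length 4


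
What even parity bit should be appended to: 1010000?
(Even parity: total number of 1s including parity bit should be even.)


Number of 1s in data: 2
Parity bit: 0

0


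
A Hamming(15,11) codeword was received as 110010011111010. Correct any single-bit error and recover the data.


Syndrome = 4: error at position 4

Data: 01001111010 (corrected bit 4)


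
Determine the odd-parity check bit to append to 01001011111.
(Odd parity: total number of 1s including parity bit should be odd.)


Number of 1s in data: 7
Parity bit: 0

0


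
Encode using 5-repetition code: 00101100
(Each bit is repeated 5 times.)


Each bit -> 5 copies

0000000000111110000011111111110000000000


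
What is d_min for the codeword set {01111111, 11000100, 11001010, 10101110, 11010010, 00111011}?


Comparing all pairs, minimum distance: 2
Can detect 1 errors, correct 0 errors

2


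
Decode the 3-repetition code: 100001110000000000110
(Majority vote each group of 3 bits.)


Groups: 100, 001, 110, 000, 000, 000, 110
Majority votes: 0010001

0010001


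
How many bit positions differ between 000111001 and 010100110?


XOR: 010011111
Count of 1s: 6

6


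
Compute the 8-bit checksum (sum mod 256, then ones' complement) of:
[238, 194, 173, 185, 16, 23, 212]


Sum = 1041 mod 256 = 17
Complement = 238

238


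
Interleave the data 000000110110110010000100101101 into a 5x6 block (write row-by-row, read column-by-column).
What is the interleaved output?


Matrix:
  000000
  110110
  110010
  000100
  101101
Read columns: 011010110000001010110110000001

011010110000001010110110000001


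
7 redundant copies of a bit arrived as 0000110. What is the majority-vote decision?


Ones: 2 out of 7
Threshold: 4

0 (2/7 voted 1)


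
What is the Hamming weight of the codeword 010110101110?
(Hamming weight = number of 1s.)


Counting 1s in 010110101110

7


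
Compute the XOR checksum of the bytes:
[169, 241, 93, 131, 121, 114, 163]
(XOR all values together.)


XOR chain: 169 ^ 241 ^ 93 ^ 131 ^ 121 ^ 114 ^ 163 = 46

46


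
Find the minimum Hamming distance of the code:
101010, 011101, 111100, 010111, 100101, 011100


Comparing all pairs, minimum distance: 1
Can detect 0 errors, correct 0 errors

1


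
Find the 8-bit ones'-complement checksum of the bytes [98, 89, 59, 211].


Sum = 457 mod 256 = 201
Complement = 54

54


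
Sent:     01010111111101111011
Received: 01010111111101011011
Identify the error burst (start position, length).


XOR: 00000000000000100000

Burst at position 14, length 1


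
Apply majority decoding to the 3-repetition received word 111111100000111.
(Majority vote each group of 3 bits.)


Groups: 111, 111, 100, 000, 111
Majority votes: 11001

11001


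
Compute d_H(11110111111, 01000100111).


XOR: 10110011000
Count of 1s: 5

5


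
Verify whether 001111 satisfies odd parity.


Number of 1s: 4

No, parity error (4 ones)


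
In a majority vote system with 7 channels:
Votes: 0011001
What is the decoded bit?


Ones: 3 out of 7
Threshold: 4

0 (3/7 voted 1)


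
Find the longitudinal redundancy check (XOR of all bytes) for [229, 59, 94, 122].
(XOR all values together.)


XOR chain: 229 ^ 59 ^ 94 ^ 122 = 250

250


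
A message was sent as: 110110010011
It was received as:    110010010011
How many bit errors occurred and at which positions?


XOR: 000100000000

1 error(s) at position(s): 3
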